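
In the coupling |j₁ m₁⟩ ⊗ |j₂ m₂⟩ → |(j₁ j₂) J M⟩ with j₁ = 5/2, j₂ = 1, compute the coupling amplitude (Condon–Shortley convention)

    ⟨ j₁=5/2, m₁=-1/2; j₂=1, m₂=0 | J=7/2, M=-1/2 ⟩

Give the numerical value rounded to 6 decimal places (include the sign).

+√(4/7) ≈ +0.755929

j₁+j₂−J=0  J+j₁−j₂=5  J−j₁+j₂=2  j₁+j₂+J+1=8
(j₁±m₁, j₂±m₂, J±M) = (2,3,1,1,3,4)
P² = 576/7
sum k=0..0:
  [0] +1/12 = 1/12
S = 1/12
C² = P²·S² = 4/7 ; C = +0.755929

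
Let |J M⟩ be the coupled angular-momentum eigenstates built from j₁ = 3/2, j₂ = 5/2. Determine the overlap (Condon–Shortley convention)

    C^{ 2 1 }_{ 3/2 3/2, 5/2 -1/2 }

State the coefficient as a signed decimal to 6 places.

j₁+j₂−J=2  J+j₁−j₂=1  J−j₁+j₂=3  j₁+j₂+J+1=7
(j₁±m₁, j₂±m₂, J±M) = (3,0,2,3,3,1)
P² = 36/7
sum k=0..0:
  [0] +1/4 = 1/4
S = 1/4
C² = P²·S² = 9/28 ; C = +0.566947

+√(9/28) ≈ +0.566947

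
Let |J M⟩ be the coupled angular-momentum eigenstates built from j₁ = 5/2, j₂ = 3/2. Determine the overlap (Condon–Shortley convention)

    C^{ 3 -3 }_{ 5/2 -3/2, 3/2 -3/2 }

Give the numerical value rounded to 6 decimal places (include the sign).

+√(3/8) ≈ +0.612372

j₁+j₂−J=1  J+j₁−j₂=4  J−j₁+j₂=2  j₁+j₂+J+1=8
(j₁±m₁, j₂±m₂, J±M) = (1,4,0,3,0,6)
P² = 864
sum k=0..0:
  [0] +1/48 = 1/48
S = 1/48
C² = P²·S² = 3/8 ; C = +0.612372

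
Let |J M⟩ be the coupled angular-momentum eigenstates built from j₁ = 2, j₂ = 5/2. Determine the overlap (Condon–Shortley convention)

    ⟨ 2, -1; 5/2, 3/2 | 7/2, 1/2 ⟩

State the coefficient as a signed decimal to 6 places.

-0.619780

triangle: 1!·3!·4!/9! = 144/362880
(j±m)!: 1!·3!·4!·1!·4!·3! = 20736
prefactor² = (2J+1)·Δ·N² = 2304/35
  k=0: +1/(0!·1!·3!·4!·0!·0!) = 1/144
  k=1: −1/(1!·0!·2!·3!·1!·1!) = -1/12
Σ = -11/144  ⇒  CG² = 2304/35·(-11/144)² = 121/315
CG = −√(121/315) = -0.619780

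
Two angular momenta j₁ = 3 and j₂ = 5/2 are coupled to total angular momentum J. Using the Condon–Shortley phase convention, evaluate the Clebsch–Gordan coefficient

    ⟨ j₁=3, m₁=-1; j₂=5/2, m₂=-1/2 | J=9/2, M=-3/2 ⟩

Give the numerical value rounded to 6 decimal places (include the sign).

-0.147122

j₁+j₂−J=1  J+j₁−j₂=5  J−j₁+j₂=4  j₁+j₂+J+1=11
(j₁±m₁, j₂±m₂, J±M) = (2,4,2,3,3,6)
P² = 138240/77
sum k=0..1:
  [0] +1/96 = 1/96
  [1] −1/72 = -1/72
S = -1/288
C² = P²·S² = 5/231 ; C = -0.147122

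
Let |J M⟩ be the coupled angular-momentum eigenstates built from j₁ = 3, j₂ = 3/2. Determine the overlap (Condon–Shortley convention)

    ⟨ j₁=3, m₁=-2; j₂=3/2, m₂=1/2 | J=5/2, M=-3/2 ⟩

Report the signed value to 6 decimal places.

+√(1/14) ≈ +0.267261

triangle: 2!*4!*1!/8! = 48/40320
(j±m)!: 1!*5!*2!*1!*1!*4! = 5760
prefactor² = (2J+1)*Δ*N² = 288/7
  k=1: −1/(1!*1!*4!*1!*0!*0!) = -1/24
  k=2: +1/(2!*0!*3!*0!*1!*1!) = 1/12
Σ = 1/24  ⇒  CG² = 288/7*1/24² = 1/14
CG = +√(1/14) = +0.267261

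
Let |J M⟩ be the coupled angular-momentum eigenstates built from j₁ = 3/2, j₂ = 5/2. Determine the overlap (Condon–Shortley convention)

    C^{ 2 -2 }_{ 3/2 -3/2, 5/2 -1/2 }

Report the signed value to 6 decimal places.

√[5·2!1!3!/7! · 0!3!2!3!0!4!] = √(144/7)
  +(−1)^2/∏(2,0,1,0,0,3)! = 1/12  (running 1/12)
⟨..|..⟩ = √(144/7)·(1/12) = +0.377964

+√(1/7) = +0.377964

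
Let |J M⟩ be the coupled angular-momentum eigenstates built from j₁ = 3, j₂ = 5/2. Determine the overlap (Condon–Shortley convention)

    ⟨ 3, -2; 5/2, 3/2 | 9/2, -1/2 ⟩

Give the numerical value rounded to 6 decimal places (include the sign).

triangle: 1!×5!×4!/11! = 2880/39916800
(j±m)!: 1!×5!×4!×1!×4!×5! = 8294400
prefactor² = (2J+1)×Δ×N² = 460800/77
  k=0: +1/(0!×1!×5!×4!×0!×0!) = 1/2880
  k=1: −1/(1!×0!×4!×3!×1!×1!) = -1/144
Σ = -19/2880  ⇒  CG² = 460800/77×(-19/2880)² = 361/1386
CG = −√(361/1386) = -0.510355

-0.510355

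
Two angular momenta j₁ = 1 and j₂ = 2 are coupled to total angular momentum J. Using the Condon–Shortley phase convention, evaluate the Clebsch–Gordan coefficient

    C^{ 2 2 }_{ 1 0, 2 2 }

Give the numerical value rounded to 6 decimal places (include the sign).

triangle: 1!×1!×3!/6! = 6/720
(j±m)!: 1!×1!×4!×0!×4!×0! = 576
prefactor² = (2J+1)×Δ×N² = 24
  k=1: −1/(1!×0!×0!×3!×1!×0!) = -1/6
Σ = -1/6  ⇒  CG² = 24×(-1/6)² = 2/3
CG = −√(2/3) = -0.816497

-0.816497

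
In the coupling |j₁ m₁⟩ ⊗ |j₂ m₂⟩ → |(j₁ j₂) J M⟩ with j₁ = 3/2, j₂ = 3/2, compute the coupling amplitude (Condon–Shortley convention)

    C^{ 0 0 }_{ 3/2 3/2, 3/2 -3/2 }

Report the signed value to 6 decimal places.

triangle: 3!·0!·0!/4! = 6/24
(j±m)!: 3!·0!·0!·3!·0!·0! = 36
prefactor² = (2J+1)·Δ·N² = 9
  k=0: +1/(0!·3!·0!·0!·0!·0!) = 1/6
Σ = 1/6  ⇒  CG² = 9·1/6² = 1/4
CG = +√(1/4) = +0.500000

+√(1/4) ≈ +0.500000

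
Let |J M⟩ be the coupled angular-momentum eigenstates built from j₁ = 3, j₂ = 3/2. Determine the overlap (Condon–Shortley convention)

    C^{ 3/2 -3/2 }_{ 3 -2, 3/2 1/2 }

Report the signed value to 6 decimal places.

+0.534522

j₁+j₂−J=3  J+j₁−j₂=3  J−j₁+j₂=0  j₁+j₂+J+1=7
(j₁±m₁, j₂±m₂, J±M) = (1,5,2,1,0,3)
P² = 288/7
sum k=2..2:
  [2] +1/12 = 1/12
S = 1/12
C² = P²·S² = 2/7 ; C = +0.534522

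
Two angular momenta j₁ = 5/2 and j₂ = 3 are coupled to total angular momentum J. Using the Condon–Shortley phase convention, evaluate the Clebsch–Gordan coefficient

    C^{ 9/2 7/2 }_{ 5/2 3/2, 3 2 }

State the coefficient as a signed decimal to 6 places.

-0.100504

√[10·1!4!5!/11! · 4!1!5!1!8!1!] = √(921600/11)
  +(−1)^0/∏(0,1,1,5,3,0)! = 1/720  (running 1/720)
  +(−1)^1/∏(1,0,0,4,4,1)! = -1/576  (running -1/2880)
⟨..|..⟩ = √(921600/11)·(-1/2880) = -0.100504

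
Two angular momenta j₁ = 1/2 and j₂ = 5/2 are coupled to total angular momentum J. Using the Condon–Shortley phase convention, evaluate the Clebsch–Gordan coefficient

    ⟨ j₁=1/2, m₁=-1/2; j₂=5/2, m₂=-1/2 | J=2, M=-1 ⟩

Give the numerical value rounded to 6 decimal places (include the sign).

j₁+j₂−J=1  J+j₁−j₂=0  J−j₁+j₂=4  j₁+j₂+J+1=6
(j₁±m₁, j₂±m₂, J±M) = (0,1,2,3,1,3)
P² = 12
sum k=1..1:
  [1] −1/6 = -1/6
S = -1/6
C² = P²·S² = 1/3 ; C = -0.577350

-0.577350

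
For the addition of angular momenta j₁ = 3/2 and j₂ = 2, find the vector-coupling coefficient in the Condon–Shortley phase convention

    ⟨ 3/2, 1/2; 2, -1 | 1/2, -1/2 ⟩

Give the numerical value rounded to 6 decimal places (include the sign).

√[2·3!0!1!/5! · 2!1!1!3!0!1!] = √(6/5)
  +(−1)^1/∏(1,2,0,0,0,1)! = -1/2  (running -1/2)
⟨..|..⟩ = √(6/5)·(-1/2) = -0.547723

−√(3/10) ≈ -0.547723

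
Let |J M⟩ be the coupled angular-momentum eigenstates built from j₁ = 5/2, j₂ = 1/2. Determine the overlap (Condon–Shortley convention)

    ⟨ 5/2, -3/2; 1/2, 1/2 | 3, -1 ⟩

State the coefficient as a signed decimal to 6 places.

+0.577350

triangle: 0!*5!*1!/7! = 120/5040
(j±m)!: 1!*4!*1!*0!*2!*4! = 1152
prefactor² = (2J+1)*Δ*N² = 192
  k=0: +1/(0!*0!*4!*1!*1!*0!) = 1/24
Σ = 1/24  ⇒  CG² = 192*1/24² = 1/3
CG = +√(1/3) = +0.577350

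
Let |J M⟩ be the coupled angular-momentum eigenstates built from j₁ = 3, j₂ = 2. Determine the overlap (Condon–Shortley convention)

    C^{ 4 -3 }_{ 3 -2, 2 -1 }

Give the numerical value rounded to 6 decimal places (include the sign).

-0.223607

√[9·1!5!3!/10! · 1!5!1!3!1!7!] = √(6480)
  +(−1)^0/∏(0,1,5,1,0,2)! = 1/240  (running 1/240)
  +(−1)^1/∏(1,0,4,0,1,3)! = -1/144  (running -1/360)
⟨..|..⟩ = √(6480)·(-1/360) = -0.223607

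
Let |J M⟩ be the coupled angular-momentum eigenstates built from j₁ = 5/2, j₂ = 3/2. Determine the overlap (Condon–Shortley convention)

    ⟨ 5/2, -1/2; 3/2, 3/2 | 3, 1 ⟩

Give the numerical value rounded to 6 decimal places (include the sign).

-0.670820  (= −√(9/20))

√[7·1!4!2!/8! · 2!3!3!0!4!2!] = √(144/5)
  +(−1)^1/∏(1,0,2,2,2,0)! = -1/8  (running -1/8)
⟨..|..⟩ = √(144/5)·(-1/8) = -0.670820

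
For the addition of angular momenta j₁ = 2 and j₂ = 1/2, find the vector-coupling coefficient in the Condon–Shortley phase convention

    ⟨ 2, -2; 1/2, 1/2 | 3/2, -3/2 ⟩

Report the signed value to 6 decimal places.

−√(4/5) = -0.894427

j₁+j₂−J=1  J+j₁−j₂=3  J−j₁+j₂=0  j₁+j₂+J+1=5
(j₁±m₁, j₂±m₂, J±M) = (0,4,1,0,0,3)
P² = 144/5
sum k=1..1:
  [1] −1/6 = -1/6
S = -1/6
C² = P²·S² = 4/5 ; C = -0.894427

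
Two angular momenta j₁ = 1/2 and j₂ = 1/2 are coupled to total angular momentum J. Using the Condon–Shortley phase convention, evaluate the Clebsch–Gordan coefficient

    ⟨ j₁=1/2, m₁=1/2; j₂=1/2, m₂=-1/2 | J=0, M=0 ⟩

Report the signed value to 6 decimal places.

+√(1/2) ≈ +0.707107

j₁+j₂−J=1  J+j₁−j₂=0  J−j₁+j₂=0  j₁+j₂+J+1=2
(j₁±m₁, j₂±m₂, J±M) = (1,0,0,1,0,0)
P² = 1/2
sum k=0..0:
  [0] +1/1 = 1
S = 1
C² = P²·S² = 1/2 ; C = +0.707107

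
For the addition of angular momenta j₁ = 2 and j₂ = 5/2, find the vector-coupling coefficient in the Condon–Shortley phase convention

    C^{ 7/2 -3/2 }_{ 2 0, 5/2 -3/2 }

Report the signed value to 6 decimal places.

triangle: 1!×3!×4!/9! = 144/362880
(j±m)!: 2!×2!×1!×4!×2!×5! = 23040
prefactor² = (2J+1)×Δ×N² = 512/7
  k=0: +1/(0!×1!×2!×1!×1!×3!) = 1/12
  k=1: −1/(1!×0!×1!×0!×2!×4!) = -1/48
Σ = 1/16  ⇒  CG² = 512/7×1/16² = 2/7
CG = +√(2/7) = +0.534522

+√(2/7) ≈ +0.534522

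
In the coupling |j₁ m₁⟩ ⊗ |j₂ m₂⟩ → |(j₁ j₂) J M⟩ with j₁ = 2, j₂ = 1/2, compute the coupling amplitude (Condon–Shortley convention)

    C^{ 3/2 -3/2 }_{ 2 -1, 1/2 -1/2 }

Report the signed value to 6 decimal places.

+0.447214

j₁+j₂−J=1  J+j₁−j₂=3  J−j₁+j₂=0  j₁+j₂+J+1=5
(j₁±m₁, j₂±m₂, J±M) = (1,3,0,1,0,3)
P² = 36/5
sum k=0..0:
  [0] +1/6 = 1/6
S = 1/6
C² = P²·S² = 1/5 ; C = +0.447214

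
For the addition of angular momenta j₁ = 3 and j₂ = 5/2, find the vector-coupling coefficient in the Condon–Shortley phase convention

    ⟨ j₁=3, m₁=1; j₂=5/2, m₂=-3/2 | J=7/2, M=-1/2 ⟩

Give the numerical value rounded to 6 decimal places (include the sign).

+0.356348

√[8·2!4!3!/10! · 4!2!1!4!3!4!] = √(18432/175)
  +(−1)^0/∏(0,2,2,1,2,2)! = 1/16  (running 1/16)
  +(−1)^1/∏(1,1,1,0,3,3)! = -1/36  (running 5/144)
⟨..|..⟩ = √(18432/175)·(5/144) = +0.356348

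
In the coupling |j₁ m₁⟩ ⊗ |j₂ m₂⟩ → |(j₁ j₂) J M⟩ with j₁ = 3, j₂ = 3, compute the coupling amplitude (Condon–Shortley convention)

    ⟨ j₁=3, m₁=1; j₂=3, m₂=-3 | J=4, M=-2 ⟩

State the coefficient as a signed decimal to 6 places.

√[9·2!4!4!/11! · 4!2!0!6!2!6!] = √(995328/77)
  +(−1)^0/∏(0,2,2,0,2,4)! = 1/192  (running 1/192)
⟨..|..⟩ = √(995328/77)·(1/192) = +0.592157

+√(27/77) = +0.592157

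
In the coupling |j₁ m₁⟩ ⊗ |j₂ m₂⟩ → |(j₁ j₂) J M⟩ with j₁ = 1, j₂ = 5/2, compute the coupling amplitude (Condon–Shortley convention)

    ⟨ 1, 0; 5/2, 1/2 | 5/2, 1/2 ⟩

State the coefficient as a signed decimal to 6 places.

-0.169031

√[6·1!1!4!/7! · 1!1!3!2!3!2!] = √(144/35)
  +(−1)^0/∏(0,1,1,3,0,1)! = 1/6  (running 1/6)
  +(−1)^1/∏(1,0,0,2,1,2)! = -1/4  (running -1/12)
⟨..|..⟩ = √(144/35)·(-1/12) = -0.169031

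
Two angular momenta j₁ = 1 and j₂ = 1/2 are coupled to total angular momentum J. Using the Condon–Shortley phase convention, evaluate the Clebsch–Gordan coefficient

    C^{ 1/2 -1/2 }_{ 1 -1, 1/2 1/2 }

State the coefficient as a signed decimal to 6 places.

triangle: 1!*1!*0!/3! = 1/6
(j±m)!: 0!*2!*1!*0!*0!*1! = 2
prefactor² = (2J+1)*Δ*N² = 2/3
  k=1: −1/(1!*0!*1!*0!*0!*0!) = -1
Σ = -1  ⇒  CG² = 2/3*(-1)² = 2/3
CG = −√(2/3) = -0.816497

−√(2/3) = -0.816497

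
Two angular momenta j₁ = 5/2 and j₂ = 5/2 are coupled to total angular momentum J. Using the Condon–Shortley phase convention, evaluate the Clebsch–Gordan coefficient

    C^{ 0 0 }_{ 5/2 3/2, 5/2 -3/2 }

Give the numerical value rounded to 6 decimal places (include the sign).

triangle: 5!×0!×0!/6! = 120/720
(j±m)!: 4!×1!×1!×4!×0!×0! = 576
prefactor² = (2J+1)×Δ×N² = 96
  k=1: −1/(1!×4!×0!×0!×0!×0!) = -1/24
Σ = -1/24  ⇒  CG² = 96×(-1/24)² = 1/6
CG = −√(1/6) = -0.408248

-0.408248  (= −√(1/6))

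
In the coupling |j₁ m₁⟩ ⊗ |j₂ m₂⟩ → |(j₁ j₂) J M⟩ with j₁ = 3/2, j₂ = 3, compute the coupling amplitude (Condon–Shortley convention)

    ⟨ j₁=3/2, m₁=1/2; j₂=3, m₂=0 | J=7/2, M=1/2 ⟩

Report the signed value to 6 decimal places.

triangle: 1!*2!*5!/9! = 240/362880
(j±m)!: 2!*1!*3!*3!*4!*3! = 10368
prefactor² = (2J+1)*Δ*N² = 384/7
  k=0: +1/(0!*1!*1!*3!*1!*2!) = 1/12
  k=1: −1/(1!*0!*0!*2!*2!*3!) = -1/24
Σ = 1/24  ⇒  CG² = 384/7*1/24² = 2/21
CG = +√(2/21) = +0.308607

+0.308607  (= +√(2/21))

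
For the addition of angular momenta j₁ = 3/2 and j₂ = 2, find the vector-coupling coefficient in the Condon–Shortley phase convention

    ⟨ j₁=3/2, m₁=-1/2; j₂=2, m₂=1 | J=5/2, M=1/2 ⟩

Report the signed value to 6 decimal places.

j₁+j₂−J=1  J+j₁−j₂=2  J−j₁+j₂=3  j₁+j₂+J+1=7
(j₁±m₁, j₂±m₂, J±M) = (1,2,3,1,3,2)
P² = 72/35
sum k=0..1:
  [0] +1/12 = 1/12
  [1] −1/2 = -1/2
S = -5/12
C² = P²·S² = 5/14 ; C = -0.597614

−√(5/14) = -0.597614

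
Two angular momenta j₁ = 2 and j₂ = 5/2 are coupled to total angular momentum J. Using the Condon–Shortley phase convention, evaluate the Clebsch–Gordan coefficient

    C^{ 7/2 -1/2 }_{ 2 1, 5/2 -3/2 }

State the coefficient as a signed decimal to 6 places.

triangle: 1!×3!×4!/9! = 144/362880
(j±m)!: 3!×1!×1!×4!×3!×4! = 20736
prefactor² = (2J+1)×Δ×N² = 2304/35
  k=0: +1/(0!×1!×1!×1!×2!×3!) = 1/12
  k=1: −1/(1!×0!×0!×0!×3!×4!) = -1/144
Σ = 11/144  ⇒  CG² = 2304/35×11/144² = 121/315
CG = +√(121/315) = +0.619780

+0.619780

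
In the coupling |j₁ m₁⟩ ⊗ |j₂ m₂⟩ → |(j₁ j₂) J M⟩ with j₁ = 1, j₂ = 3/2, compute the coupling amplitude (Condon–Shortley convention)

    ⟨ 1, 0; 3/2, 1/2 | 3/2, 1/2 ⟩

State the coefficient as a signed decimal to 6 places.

j₁+j₂−J=1  J+j₁−j₂=1  J−j₁+j₂=2  j₁+j₂+J+1=5
(j₁±m₁, j₂±m₂, J±M) = (1,1,2,1,2,1)
P² = 4/15
sum k=0..1:
  [0] +1/2 = 1/2
  [1] −1/1 = -1
S = -1/2
C² = P²·S² = 1/15 ; C = -0.258199

-0.258199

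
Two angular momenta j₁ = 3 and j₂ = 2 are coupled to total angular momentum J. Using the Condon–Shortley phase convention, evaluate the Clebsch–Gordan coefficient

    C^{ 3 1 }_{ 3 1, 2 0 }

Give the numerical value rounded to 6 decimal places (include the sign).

√[7·2!4!2!/9! · 4!2!2!2!4!2!] = √(256/15)
  +(−1)^0/∏(0,2,2,2,2,0)! = 1/16  (running 1/16)
  +(−1)^1/∏(1,1,1,1,3,1)! = -1/6  (running -5/48)
  +(−1)^2/∏(2,0,0,0,4,2)! = 1/96  (running -3/32)
⟨..|..⟩ = √(256/15)·(-3/32) = -0.387298

-0.387298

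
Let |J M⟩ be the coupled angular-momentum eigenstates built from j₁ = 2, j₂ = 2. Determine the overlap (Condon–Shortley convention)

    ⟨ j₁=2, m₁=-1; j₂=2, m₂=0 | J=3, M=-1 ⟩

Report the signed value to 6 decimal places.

√[7·1!3!3!/8! · 1!3!2!2!2!4!] = √(36/5)
  +(−1)^0/∏(0,1,3,2,0,1)! = 1/12  (running 1/12)
  +(−1)^1/∏(1,0,2,1,1,2)! = -1/4  (running -1/6)
⟨..|..⟩ = √(36/5)·(-1/6) = -0.447214

−√(1/5) = -0.447214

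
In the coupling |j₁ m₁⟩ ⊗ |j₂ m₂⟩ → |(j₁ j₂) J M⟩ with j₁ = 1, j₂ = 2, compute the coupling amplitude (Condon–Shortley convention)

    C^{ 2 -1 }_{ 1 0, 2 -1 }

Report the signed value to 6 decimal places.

j₁+j₂−J=1  J+j₁−j₂=1  J−j₁+j₂=3  j₁+j₂+J+1=6
(j₁±m₁, j₂±m₂, J±M) = (1,1,1,3,1,3)
P² = 3/2
sum k=0..1:
  [0] +1/2 = 1/2
  [1] −1/6 = -1/6
S = 1/3
C² = P²·S² = 1/6 ; C = +0.408248

+0.408248  (= +√(1/6))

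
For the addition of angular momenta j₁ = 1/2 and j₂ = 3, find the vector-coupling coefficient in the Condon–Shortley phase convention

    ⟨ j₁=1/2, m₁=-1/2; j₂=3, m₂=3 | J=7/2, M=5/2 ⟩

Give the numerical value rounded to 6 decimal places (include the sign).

+√(1/7) ≈ +0.377964

√[8·0!1!6!/8! · 0!1!6!0!6!1!] = √(518400/7)
  +(−1)^0/∏(0,0,1,6,0,0)! = 1/720  (running 1/720)
⟨..|..⟩ = √(518400/7)·(1/720) = +0.377964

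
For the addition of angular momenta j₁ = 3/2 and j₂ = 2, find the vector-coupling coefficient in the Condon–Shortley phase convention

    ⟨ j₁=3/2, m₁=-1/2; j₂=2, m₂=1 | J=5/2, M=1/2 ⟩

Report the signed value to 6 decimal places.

√[6·1!2!3!/7! · 1!2!3!1!3!2!] = √(72/35)
  +(−1)^0/∏(0,1,2,3,0,0)! = 1/12  (running 1/12)
  +(−1)^1/∏(1,0,1,2,1,1)! = -1/2  (running -5/12)
⟨..|..⟩ = √(72/35)·(-5/12) = -0.597614

-0.597614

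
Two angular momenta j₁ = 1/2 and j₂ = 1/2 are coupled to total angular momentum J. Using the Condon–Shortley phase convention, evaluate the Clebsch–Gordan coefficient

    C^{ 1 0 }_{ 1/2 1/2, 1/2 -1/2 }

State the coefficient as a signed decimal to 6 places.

j₁+j₂−J=0  J+j₁−j₂=1  J−j₁+j₂=1  j₁+j₂+J+1=3
(j₁±m₁, j₂±m₂, J±M) = (1,0,0,1,1,1)
P² = 1/2
sum k=0..0:
  [0] +1/1 = 1
S = 1
C² = P²·S² = 1/2 ; C = +0.707107

+√(1/2) = +0.707107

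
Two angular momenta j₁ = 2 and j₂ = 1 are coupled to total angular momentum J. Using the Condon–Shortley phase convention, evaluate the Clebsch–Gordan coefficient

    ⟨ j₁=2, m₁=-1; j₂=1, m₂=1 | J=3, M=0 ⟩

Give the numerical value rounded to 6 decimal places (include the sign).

triangle: 0!*4!*2!/7! = 48/5040
(j±m)!: 1!*3!*2!*0!*3!*3! = 432
prefactor² = (2J+1)*Δ*N² = 144/5
  k=0: +1/(0!*0!*3!*2!*1!*0!) = 1/12
Σ = 1/12  ⇒  CG² = 144/5*1/12² = 1/5
CG = +√(1/5) = +0.447214

+√(1/5) ≈ +0.447214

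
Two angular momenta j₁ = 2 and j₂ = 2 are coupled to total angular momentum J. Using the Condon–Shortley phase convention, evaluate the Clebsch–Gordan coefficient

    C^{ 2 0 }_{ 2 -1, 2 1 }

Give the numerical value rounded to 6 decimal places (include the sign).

+√(1/14) = +0.267261

√[5·2!2!2!/7! · 1!3!3!1!2!2!] = √(8/7)
  +(−1)^1/∏(1,1,2,2,0,0)! = -1/4  (running -1/4)
  +(−1)^2/∏(2,0,1,1,1,1)! = 1/2  (running 1/4)
⟨..|..⟩ = √(8/7)·(1/4) = +0.267261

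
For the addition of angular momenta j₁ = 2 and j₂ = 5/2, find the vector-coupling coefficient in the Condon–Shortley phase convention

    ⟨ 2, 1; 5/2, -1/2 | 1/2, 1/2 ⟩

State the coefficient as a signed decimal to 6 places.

-0.365148  (= −√(2/15))

triangle: 4!·0!·1!/6! = 24/720
(j±m)!: 3!·1!·2!·3!·1!·0! = 72
prefactor² = (2J+1)·Δ·N² = 24/5
  k=1: −1/(1!·3!·0!·1!·0!·0!) = -1/6
Σ = -1/6  ⇒  CG² = 24/5·(-1/6)² = 2/15
CG = −√(2/15) = -0.365148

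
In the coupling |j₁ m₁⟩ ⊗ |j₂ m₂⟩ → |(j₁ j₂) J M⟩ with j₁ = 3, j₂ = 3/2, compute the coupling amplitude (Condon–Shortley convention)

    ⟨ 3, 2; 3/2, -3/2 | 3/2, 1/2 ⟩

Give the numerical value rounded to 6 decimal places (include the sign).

triangle: 3!*3!*0!/7! = 36/5040
(j±m)!: 5!*1!*0!*3!*2!*1! = 1440
prefactor² = (2J+1)*Δ*N² = 288/7
  k=0: +1/(0!*3!*1!*0!*2!*0!) = 1/12
Σ = 1/12  ⇒  CG² = 288/7*1/12² = 2/7
CG = +√(2/7) = +0.534522

+√(2/7) = +0.534522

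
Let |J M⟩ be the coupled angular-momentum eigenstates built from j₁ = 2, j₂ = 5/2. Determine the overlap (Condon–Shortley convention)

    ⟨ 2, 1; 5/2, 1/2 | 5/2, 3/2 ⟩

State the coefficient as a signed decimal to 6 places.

-0.414039  (= −√(6/35))

√[6·2!2!3!/8! · 3!1!3!2!4!1!] = √(216/35)
  +(−1)^0/∏(0,2,1,3,1,0)! = 1/12  (running 1/12)
  +(−1)^1/∏(1,1,0,2,2,1)! = -1/4  (running -1/6)
⟨..|..⟩ = √(216/35)·(-1/6) = -0.414039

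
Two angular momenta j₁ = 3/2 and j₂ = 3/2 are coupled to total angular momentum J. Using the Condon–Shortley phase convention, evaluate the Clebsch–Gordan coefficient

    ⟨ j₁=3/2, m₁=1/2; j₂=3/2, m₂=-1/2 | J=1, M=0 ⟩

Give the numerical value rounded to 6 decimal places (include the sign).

j₁+j₂−J=2  J+j₁−j₂=1  J−j₁+j₂=1  j₁+j₂+J+1=5
(j₁±m₁, j₂±m₂, J±M) = (2,1,1,2,1,1)
P² = 1/5
sum k=0..1:
  [0] +1/2 = 1/2
  [1] −1/1 = -1
S = -1/2
C² = P²·S² = 1/20 ; C = -0.223607

-0.223607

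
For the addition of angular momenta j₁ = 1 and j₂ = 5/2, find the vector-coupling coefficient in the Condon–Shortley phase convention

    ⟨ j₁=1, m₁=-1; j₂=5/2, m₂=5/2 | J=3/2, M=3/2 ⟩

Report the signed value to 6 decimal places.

+0.816497

triangle: 2!·0!·3!/6! = 12/720
(j±m)!: 0!·2!·5!·0!·3!·0! = 1440
prefactor² = (2J+1)·Δ·N² = 96
  k=2: +1/(2!·0!·0!·3!·0!·0!) = 1/12
Σ = 1/12  ⇒  CG² = 96·1/12² = 2/3
CG = +√(2/3) = +0.816497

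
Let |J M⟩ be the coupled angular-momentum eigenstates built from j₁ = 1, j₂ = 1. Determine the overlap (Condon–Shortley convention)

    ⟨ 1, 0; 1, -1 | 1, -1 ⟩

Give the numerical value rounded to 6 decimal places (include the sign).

+√(1/2) = +0.707107

√[3·1!1!1!/4! · 1!1!0!2!0!2!] = √(1/2)
  +(−1)^0/∏(0,1,1,0,0,1)! = 1  (running 1)
⟨..|..⟩ = √(1/2)·(1) = +0.707107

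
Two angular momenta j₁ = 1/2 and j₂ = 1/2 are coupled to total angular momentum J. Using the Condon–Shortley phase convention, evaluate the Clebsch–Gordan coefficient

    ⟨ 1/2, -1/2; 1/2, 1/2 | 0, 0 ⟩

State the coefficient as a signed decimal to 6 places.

j₁+j₂−J=1  J+j₁−j₂=0  J−j₁+j₂=0  j₁+j₂+J+1=2
(j₁±m₁, j₂±m₂, J±M) = (0,1,1,0,0,0)
P² = 1/2
sum k=1..1:
  [1] −1/1 = -1
S = -1
C² = P²·S² = 1/2 ; C = -0.707107

-0.707107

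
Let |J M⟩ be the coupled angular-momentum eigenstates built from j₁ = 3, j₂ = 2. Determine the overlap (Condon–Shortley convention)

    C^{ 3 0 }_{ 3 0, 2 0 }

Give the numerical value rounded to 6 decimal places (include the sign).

j₁+j₂−J=2  J+j₁−j₂=4  J−j₁+j₂=2  j₁+j₂+J+1=9
(j₁±m₁, j₂±m₂, J±M) = (3,3,2,2,3,3)
P² = 48/5
sum k=0..2:
  [0] +1/24 = 1/24
  [1] −1/4 = -1/4
  [2] +1/24 = 1/24
S = -1/6
C² = P²·S² = 4/15 ; C = -0.516398

-0.516398  (= −√(4/15))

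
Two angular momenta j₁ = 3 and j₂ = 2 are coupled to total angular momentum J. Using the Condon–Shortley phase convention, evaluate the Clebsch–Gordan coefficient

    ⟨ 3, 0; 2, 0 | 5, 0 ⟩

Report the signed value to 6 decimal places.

√[11·0!6!4!/11! · 3!3!2!2!5!5!] = √(69120/7)
  +(−1)^0/∏(0,0,3,2,3,2)! = 1/144  (running 1/144)
⟨..|..⟩ = √(69120/7)·(1/144) = +0.690066

+0.690066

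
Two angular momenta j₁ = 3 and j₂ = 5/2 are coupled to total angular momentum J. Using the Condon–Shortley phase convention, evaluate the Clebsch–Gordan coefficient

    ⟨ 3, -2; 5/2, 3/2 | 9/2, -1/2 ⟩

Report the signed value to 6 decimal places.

-0.510355

triangle: 1!×5!×4!/11! = 2880/39916800
(j±m)!: 1!×5!×4!×1!×4!×5! = 8294400
prefactor² = (2J+1)×Δ×N² = 460800/77
  k=0: +1/(0!×1!×5!×4!×0!×0!) = 1/2880
  k=1: −1/(1!×0!×4!×3!×1!×1!) = -1/144
Σ = -19/2880  ⇒  CG² = 460800/77×(-19/2880)² = 361/1386
CG = −√(361/1386) = -0.510355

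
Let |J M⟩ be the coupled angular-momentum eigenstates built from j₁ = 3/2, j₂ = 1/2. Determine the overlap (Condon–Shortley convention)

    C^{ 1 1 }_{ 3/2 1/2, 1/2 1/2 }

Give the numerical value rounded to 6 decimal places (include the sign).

√[3·1!2!0!/4! · 2!1!1!0!2!0!] = √(1)
  +(−1)^1/∏(1,0,0,0,2,0)! = -1/2  (running -1/2)
⟨..|..⟩ = √(1)·(-1/2) = -0.500000

−√(1/4) ≈ -0.500000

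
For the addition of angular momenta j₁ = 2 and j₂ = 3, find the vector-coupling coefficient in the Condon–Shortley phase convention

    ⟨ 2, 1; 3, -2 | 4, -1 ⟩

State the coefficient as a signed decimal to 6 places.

triangle: 1!·3!·5!/10! = 720/3628800
(j±m)!: 3!·1!·1!·5!·3!·5! = 518400
prefactor² = (2J+1)·Δ·N² = 6480/7
  k=0: +1/(0!·1!·1!·1!·2!·4!) = 1/48
  k=1: −1/(1!·0!·0!·0!·3!·5!) = -1/720
Σ = 7/360  ⇒  CG² = 6480/7·7/360² = 7/20
CG = +√(7/20) = +0.591608

+√(7/20) = +0.591608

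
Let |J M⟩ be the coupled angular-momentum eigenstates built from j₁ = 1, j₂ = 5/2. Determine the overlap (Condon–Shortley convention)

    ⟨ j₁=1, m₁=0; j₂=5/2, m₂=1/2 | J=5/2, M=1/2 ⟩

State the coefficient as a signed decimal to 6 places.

−√(1/35) ≈ -0.169031

j₁+j₂−J=1  J+j₁−j₂=1  J−j₁+j₂=4  j₁+j₂+J+1=7
(j₁±m₁, j₂±m₂, J±M) = (1,1,3,2,3,2)
P² = 144/35
sum k=0..1:
  [0] +1/6 = 1/6
  [1] −1/4 = -1/4
S = -1/12
C² = P²·S² = 1/35 ; C = -0.169031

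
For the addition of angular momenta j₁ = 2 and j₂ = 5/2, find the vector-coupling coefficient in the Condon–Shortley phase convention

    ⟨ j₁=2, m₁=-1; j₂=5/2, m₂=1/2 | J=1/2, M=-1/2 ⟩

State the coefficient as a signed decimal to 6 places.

j₁+j₂−J=4  J+j₁−j₂=0  J−j₁+j₂=1  j₁+j₂+J+1=6
(j₁±m₁, j₂±m₂, J±M) = (1,3,3,2,0,1)
P² = 24/5
sum k=3..3:
  [3] −1/6 = -1/6
S = -1/6
C² = P²·S² = 2/15 ; C = -0.365148

-0.365148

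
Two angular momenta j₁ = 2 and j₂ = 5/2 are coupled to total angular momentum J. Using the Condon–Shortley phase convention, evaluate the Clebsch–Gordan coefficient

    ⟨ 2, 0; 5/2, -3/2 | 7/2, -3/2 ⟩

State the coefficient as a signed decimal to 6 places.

j₁+j₂−J=1  J+j₁−j₂=3  J−j₁+j₂=4  j₁+j₂+J+1=9
(j₁±m₁, j₂±m₂, J±M) = (2,2,1,4,2,5)
P² = 512/7
sum k=0..1:
  [0] +1/12 = 1/12
  [1] −1/48 = -1/48
S = 1/16
C² = P²·S² = 2/7 ; C = +0.534522

+√(2/7) ≈ +0.534522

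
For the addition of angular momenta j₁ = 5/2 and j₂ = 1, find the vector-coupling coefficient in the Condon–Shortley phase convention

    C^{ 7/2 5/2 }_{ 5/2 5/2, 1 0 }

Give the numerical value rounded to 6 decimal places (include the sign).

+0.534522

√[8·0!5!2!/8! · 5!0!1!1!6!1!] = √(28800/7)
  +(−1)^0/∏(0,0,0,1,5,1)! = 1/120  (running 1/120)
⟨..|..⟩ = √(28800/7)·(1/120) = +0.534522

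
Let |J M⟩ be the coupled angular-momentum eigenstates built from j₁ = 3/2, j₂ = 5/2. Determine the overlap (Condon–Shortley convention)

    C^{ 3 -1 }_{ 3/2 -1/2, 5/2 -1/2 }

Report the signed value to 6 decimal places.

triangle: 1!·2!·4!/8! = 48/40320
(j±m)!: 1!·2!·2!·3!·2!·4! = 1152
prefactor² = (2J+1)·Δ·N² = 48/5
  k=0: +1/(0!·1!·2!·2!·0!·2!) = 1/8
  k=1: −1/(1!·0!·1!·1!·1!·3!) = -1/6
Σ = -1/24  ⇒  CG² = 48/5·(-1/24)² = 1/60
CG = −√(1/60) = -0.129099

−√(1/60) ≈ -0.129099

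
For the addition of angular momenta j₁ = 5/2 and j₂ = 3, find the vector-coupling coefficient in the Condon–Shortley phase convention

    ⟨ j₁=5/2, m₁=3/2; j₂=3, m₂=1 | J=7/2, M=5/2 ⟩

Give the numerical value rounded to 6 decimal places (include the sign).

-0.398410  (= −√(10/63))

j₁+j₂−J=2  J+j₁−j₂=3  J−j₁+j₂=4  j₁+j₂+J+1=10
(j₁±m₁, j₂±m₂, J±M) = (4,1,4,2,6,1)
P² = 18432/35
sum k=0..1:
  [0] +1/96 = 1/96
  [1] −1/36 = -1/36
S = -5/288
C² = P²·S² = 10/63 ; C = -0.398410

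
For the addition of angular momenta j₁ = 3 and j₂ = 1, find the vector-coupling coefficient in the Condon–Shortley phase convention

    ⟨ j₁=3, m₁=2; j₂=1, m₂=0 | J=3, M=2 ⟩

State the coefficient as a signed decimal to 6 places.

+0.577350  (= +√(1/3))

√[7·1!5!1!/8! · 5!1!1!1!5!1!] = √(300)
  +(−1)^0/∏(0,1,1,1,4,0)! = 1/24  (running 1/24)
  +(−1)^1/∏(1,0,0,0,5,1)! = -1/120  (running 1/30)
⟨..|..⟩ = √(300)·(1/30) = +0.577350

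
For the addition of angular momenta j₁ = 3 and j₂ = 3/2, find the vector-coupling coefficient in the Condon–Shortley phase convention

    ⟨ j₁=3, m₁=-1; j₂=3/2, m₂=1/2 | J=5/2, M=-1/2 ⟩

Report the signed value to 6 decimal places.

√[6·2!4!1!/8! · 2!4!2!1!2!3!] = √(288/35)
  +(−1)^1/∏(1,1,3,1,1,0)! = -1/6  (running -1/6)
  +(−1)^2/∏(2,0,2,0,2,1)! = 1/8  (running -1/24)
⟨..|..⟩ = √(288/35)·(-1/24) = -0.119523

−√(1/70) ≈ -0.119523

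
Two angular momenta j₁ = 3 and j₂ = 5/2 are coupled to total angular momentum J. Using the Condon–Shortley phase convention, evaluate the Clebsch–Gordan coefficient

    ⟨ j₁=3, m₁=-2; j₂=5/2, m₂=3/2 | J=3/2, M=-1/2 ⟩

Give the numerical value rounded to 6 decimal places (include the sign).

j₁+j₂−J=4  J+j₁−j₂=2  J−j₁+j₂=1  j₁+j₂+J+1=8
(j₁±m₁, j₂±m₂, J±M) = (1,5,4,1,1,2)
P² = 192/7
sum k=3..4:
  [3] −1/12 = -1/12
  [4] +1/24 = 1/24
S = -1/24
C² = P²·S² = 1/21 ; C = -0.218218

-0.218218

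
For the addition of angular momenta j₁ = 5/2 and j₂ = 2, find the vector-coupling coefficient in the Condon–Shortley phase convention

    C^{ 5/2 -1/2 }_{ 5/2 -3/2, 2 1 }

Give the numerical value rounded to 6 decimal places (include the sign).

+0.414039  (= +√(6/35))

triangle: 2!×3!×2!/8! = 24/40320
(j±m)!: 1!×4!×3!×1!×2!×3! = 1728
prefactor² = (2J+1)×Δ×N² = 216/35
  k=1: −1/(1!×1!×3!×2!×0!×0!) = -1/12
  k=2: +1/(2!×0!×2!×1!×1!×1!) = 1/4
Σ = 1/6  ⇒  CG² = 216/35×1/6² = 6/35
CG = +√(6/35) = +0.414039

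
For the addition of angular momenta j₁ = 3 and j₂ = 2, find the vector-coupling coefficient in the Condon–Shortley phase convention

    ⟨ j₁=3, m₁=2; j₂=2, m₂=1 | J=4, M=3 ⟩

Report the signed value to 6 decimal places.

j₁+j₂−J=1  J+j₁−j₂=5  J−j₁+j₂=3  j₁+j₂+J+1=10
(j₁±m₁, j₂±m₂, J±M) = (5,1,3,1,7,1)
P² = 6480
sum k=0..1:
  [0] +1/144 = 1/144
  [1] −1/240 = -1/240
S = 1/360
C² = P²·S² = 1/20 ; C = +0.223607

+√(1/20) ≈ +0.223607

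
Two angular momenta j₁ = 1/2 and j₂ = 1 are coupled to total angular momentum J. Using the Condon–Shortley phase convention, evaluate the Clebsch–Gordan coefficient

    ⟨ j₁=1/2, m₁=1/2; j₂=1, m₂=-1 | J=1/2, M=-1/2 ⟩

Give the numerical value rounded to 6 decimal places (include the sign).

+√(2/3) ≈ +0.816497

j₁+j₂−J=1  J+j₁−j₂=0  J−j₁+j₂=1  j₁+j₂+J+1=3
(j₁±m₁, j₂±m₂, J±M) = (1,0,0,2,0,1)
P² = 2/3
sum k=0..0:
  [0] +1/1 = 1
S = 1
C² = P²·S² = 2/3 ; C = +0.816497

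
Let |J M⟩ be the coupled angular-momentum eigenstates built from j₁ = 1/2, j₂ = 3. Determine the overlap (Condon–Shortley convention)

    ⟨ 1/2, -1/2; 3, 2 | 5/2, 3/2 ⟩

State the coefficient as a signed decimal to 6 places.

j₁+j₂−J=1  J+j₁−j₂=0  J−j₁+j₂=5  j₁+j₂+J+1=7
(j₁±m₁, j₂±m₂, J±M) = (0,1,5,1,4,1)
P² = 2880/7
sum k=1..1:
  [1] −1/24 = -1/24
S = -1/24
C² = P²·S² = 5/7 ; C = -0.845154

−√(5/7) ≈ -0.845154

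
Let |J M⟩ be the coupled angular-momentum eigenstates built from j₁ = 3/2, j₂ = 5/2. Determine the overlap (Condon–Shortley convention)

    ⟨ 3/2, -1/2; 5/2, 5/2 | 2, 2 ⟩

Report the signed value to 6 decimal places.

j₁+j₂−J=2  J+j₁−j₂=1  J−j₁+j₂=3  j₁+j₂+J+1=7
(j₁±m₁, j₂±m₂, J±M) = (1,2,5,0,4,0)
P² = 480/7
sum k=2..2:
  [2] +1/12 = 1/12
S = 1/12
C² = P²·S² = 10/21 ; C = +0.690066

+√(10/21) ≈ +0.690066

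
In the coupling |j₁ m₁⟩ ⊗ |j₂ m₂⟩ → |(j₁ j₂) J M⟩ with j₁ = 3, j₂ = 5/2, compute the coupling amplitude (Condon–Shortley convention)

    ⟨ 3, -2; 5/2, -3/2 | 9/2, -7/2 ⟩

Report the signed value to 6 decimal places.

-0.100504

j₁+j₂−J=1  J+j₁−j₂=5  J−j₁+j₂=4  j₁+j₂+J+1=11
(j₁±m₁, j₂±m₂, J±M) = (1,5,1,4,1,8)
P² = 921600/11
sum k=0..1:
  [0] +1/720 = 1/720
  [1] −1/576 = -1/576
S = -1/2880
C² = P²·S² = 1/99 ; C = -0.100504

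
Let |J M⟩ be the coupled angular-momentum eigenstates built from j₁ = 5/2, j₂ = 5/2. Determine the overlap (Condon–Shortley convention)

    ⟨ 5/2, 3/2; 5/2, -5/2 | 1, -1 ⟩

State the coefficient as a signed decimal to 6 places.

+√(1/7) = +0.377964

triangle: 4!*1!*1!/7! = 24/5040
(j±m)!: 4!*1!*0!*5!*0!*2! = 5760
prefactor² = (2J+1)*Δ*N² = 576/7
  k=0: +1/(0!*4!*1!*0!*0!*1!) = 1/24
Σ = 1/24  ⇒  CG² = 576/7*1/24² = 1/7
CG = +√(1/7) = +0.377964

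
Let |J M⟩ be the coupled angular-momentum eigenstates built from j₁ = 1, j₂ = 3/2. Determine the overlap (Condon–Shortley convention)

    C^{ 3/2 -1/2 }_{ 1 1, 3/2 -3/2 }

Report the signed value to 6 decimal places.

triangle: 1!×1!×2!/5! = 2/120
(j±m)!: 2!×0!×0!×3!×1!×2! = 24
prefactor² = (2J+1)×Δ×N² = 8/5
  k=0: +1/(0!×1!×0!×0!×1!×2!) = 1/2
Σ = 1/2  ⇒  CG² = 8/5×1/2² = 2/5
CG = +√(2/5) = +0.632456

+0.632456  (= +√(2/5))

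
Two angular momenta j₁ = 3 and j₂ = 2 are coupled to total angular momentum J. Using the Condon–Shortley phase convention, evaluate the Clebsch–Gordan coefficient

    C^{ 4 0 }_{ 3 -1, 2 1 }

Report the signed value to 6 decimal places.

j₁+j₂−J=1  J+j₁−j₂=5  J−j₁+j₂=3  j₁+j₂+J+1=10
(j₁±m₁, j₂±m₂, J±M) = (2,4,3,1,4,4)
P² = 10368/35
sum k=0..1:
  [0] +1/144 = 1/144
  [1] −1/24 = -1/24
S = -5/144
C² = P²·S² = 5/14 ; C = -0.597614

−√(5/14) ≈ -0.597614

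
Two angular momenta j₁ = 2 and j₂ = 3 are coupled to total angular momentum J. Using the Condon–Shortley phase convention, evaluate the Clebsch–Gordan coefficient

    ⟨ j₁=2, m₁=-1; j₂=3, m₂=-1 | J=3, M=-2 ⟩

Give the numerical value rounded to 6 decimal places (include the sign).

j₁+j₂−J=2  J+j₁−j₂=2  J−j₁+j₂=4  j₁+j₂+J+1=9
(j₁±m₁, j₂±m₂, J±M) = (1,3,2,4,1,5)
P² = 64
sum k=1..2:
  [1] −1/12 = -1/12
  [2] +1/48 = 1/48
S = -1/16
C² = P²·S² = 1/4 ; C = -0.500000

-0.500000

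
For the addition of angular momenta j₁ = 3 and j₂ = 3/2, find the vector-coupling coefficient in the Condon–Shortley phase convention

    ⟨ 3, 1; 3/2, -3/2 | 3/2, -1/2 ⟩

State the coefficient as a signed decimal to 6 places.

√[4·3!3!0!/7! · 4!2!0!3!1!2!] = √(576/35)
  +(−1)^0/∏(0,3,2,0,1,0)! = 1/12  (running 1/12)
⟨..|..⟩ = √(576/35)·(1/12) = +0.338062

+√(4/35) = +0.338062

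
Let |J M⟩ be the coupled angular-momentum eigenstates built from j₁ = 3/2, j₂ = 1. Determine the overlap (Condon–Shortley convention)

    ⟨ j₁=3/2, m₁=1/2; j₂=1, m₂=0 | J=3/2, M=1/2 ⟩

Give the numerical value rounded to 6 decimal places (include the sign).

+√(1/15) ≈ +0.258199

√[4·1!2!1!/5! · 2!1!1!1!2!1!] = √(4/15)
  +(−1)^0/∏(0,1,1,1,1,0)! = 1  (running 1)
  +(−1)^1/∏(1,0,0,0,2,1)! = -1/2  (running 1/2)
⟨..|..⟩ = √(4/15)·(1/2) = +0.258199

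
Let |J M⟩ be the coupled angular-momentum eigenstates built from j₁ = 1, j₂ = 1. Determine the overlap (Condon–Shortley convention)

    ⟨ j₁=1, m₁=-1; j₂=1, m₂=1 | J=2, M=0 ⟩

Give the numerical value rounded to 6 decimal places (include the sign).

+√(1/6) = +0.408248

√[5·0!2!2!/5! · 0!2!2!0!2!2!] = √(8/3)
  +(−1)^0/∏(0,0,2,2,0,0)! = 1/4  (running 1/4)
⟨..|..⟩ = √(8/3)·(1/4) = +0.408248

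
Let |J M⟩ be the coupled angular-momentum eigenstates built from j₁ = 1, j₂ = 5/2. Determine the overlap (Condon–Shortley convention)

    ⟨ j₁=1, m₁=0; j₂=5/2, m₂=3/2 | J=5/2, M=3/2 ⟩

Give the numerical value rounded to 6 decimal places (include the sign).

−√(9/35) = -0.507093

j₁+j₂−J=1  J+j₁−j₂=1  J−j₁+j₂=4  j₁+j₂+J+1=7
(j₁±m₁, j₂±m₂, J±M) = (1,1,4,1,4,1)
P² = 576/35
sum k=0..1:
  [0] +1/24 = 1/24
  [1] −1/6 = -1/6
S = -1/8
C² = P²·S² = 9/35 ; C = -0.507093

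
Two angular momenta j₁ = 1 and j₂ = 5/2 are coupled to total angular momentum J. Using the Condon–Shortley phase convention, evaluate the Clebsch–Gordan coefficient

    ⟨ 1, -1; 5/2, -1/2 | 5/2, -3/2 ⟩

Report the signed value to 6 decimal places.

−√(16/35) = -0.676123

√[6·1!1!4!/7! · 0!2!2!3!1!4!] = √(576/35)
  +(−1)^1/∏(1,0,1,1,0,3)! = -1/6  (running -1/6)
⟨..|..⟩ = √(576/35)·(-1/6) = -0.676123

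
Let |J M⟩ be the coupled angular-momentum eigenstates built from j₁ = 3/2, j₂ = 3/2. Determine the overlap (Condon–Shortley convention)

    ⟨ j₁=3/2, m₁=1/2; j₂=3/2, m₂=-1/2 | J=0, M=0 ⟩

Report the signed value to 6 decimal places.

√[1·3!0!0!/4! · 2!1!1!2!0!0!] = √(1)
  +(−1)^1/∏(1,2,0,0,0,0)! = -1/2  (running -1/2)
⟨..|..⟩ = √(1)·(-1/2) = -0.500000

−√(1/4) = -0.500000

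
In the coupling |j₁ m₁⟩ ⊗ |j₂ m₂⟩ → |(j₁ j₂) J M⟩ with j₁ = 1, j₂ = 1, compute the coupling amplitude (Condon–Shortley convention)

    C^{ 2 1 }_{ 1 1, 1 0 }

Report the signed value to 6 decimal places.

+0.707107  (= +√(1/2))

√[5·0!2!2!/5! · 2!0!1!1!3!1!] = √(2)
  +(−1)^0/∏(0,0,0,1,2,1)! = 1/2  (running 1/2)
⟨..|..⟩ = √(2)·(1/2) = +0.707107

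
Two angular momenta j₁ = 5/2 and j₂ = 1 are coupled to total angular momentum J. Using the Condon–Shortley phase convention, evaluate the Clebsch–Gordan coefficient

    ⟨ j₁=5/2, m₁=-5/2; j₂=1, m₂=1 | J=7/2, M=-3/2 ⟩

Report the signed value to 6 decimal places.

√[8·0!5!2!/8! · 0!5!2!0!2!5!] = √(19200/7)
  +(−1)^0/∏(0,0,5,2,0,0)! = 1/240  (running 1/240)
⟨..|..⟩ = √(19200/7)·(1/240) = +0.218218

+0.218218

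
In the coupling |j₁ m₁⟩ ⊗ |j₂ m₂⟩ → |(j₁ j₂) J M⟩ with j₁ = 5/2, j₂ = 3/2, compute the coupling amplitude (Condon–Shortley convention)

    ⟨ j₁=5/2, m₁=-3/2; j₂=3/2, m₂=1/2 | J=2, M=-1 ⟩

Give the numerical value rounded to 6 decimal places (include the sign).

+√(1/42) ≈ +0.154303

j₁+j₂−J=2  J+j₁−j₂=3  J−j₁+j₂=1  j₁+j₂+J+1=7
(j₁±m₁, j₂±m₂, J±M) = (1,4,2,1,1,3)
P² = 24/7
sum k=1..2:
  [1] −1/6 = -1/6
  [2] +1/4 = 1/4
S = 1/12
C² = P²·S² = 1/42 ; C = +0.154303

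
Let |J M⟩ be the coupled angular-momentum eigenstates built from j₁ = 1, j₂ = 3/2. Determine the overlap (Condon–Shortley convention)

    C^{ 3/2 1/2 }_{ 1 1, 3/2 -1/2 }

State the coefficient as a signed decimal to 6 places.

√[4·1!1!2!/5! · 2!0!1!2!2!1!] = √(8/15)
  +(−1)^0/∏(0,1,0,1,1,1)! = 1  (running 1)
⟨..|..⟩ = √(8/15)·(1) = +0.730297

+√(8/15) ≈ +0.730297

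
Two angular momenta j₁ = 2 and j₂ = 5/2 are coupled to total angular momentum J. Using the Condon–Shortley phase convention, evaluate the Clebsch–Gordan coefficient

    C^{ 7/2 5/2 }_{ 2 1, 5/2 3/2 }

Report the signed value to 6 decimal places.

-0.125988  (= −√(1/63))

triangle: 1!×3!×4!/9! = 144/362880
(j±m)!: 3!×1!×4!×1!×6!×1! = 103680
prefactor² = (2J+1)×Δ×N² = 2304/7
  k=0: +1/(0!×1!×1!×4!×2!×0!) = 1/48
  k=1: −1/(1!×0!×0!×3!×3!×1!) = -1/36
Σ = -1/144  ⇒  CG² = 2304/7×(-1/144)² = 1/63
CG = −√(1/63) = -0.125988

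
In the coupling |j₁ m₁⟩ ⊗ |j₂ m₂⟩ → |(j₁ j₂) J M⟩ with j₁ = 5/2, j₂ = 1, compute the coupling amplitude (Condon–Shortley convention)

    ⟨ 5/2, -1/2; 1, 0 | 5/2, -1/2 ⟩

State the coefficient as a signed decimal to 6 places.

-0.169031

√[6·1!4!1!/7! · 2!3!1!1!2!3!] = √(144/35)
  +(−1)^0/∏(0,1,3,1,1,0)! = 1/6  (running 1/6)
  +(−1)^1/∏(1,0,2,0,2,1)! = -1/4  (running -1/12)
⟨..|..⟩ = √(144/35)·(-1/12) = -0.169031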